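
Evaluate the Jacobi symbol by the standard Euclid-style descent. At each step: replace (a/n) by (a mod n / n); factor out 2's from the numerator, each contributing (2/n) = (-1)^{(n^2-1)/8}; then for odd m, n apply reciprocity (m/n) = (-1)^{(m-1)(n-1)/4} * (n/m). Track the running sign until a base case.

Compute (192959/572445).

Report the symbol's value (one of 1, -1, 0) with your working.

flip (192959/572445) -> (572445/192959): both odd, 192959 mod 4 = 3, 572445 mod 4 = 1, so the flip contributes +1; sign now +1
(572445/192959): 572445 mod 192959 = 186527, so (572445/192959) = (186527/192959)
flip (186527/192959) -> (192959/186527): both odd, 186527 mod 4 = 3, 192959 mod 4 = 3, so the flip contributes -1; sign now -1
(192959/186527): 192959 mod 186527 = 6432, so (192959/186527) = (6432/186527)
factor out 2^5: 6432 = 2^5·201; with 186527 mod 8 = 7, (2/186527) = +1; sign now -1; continue with (201/186527)
flip (201/186527) -> (186527/201): both odd, 201 mod 4 = 1, 186527 mod 4 = 3, so the flip contributes +1; sign now -1
(186527/201): 186527 mod 201 = 200, so (186527/201) = (200/201)
factor out 2^3: 200 = 2^3·25; with 201 mod 8 = 1, (2/201) = +1; sign now -1; continue with (25/201)
flip (25/201) -> (201/25): both odd, 25 mod 4 = 1, 201 mod 4 = 1, so the flip contributes +1; sign now -1
(201/25): 201 mod 25 = 1, so (201/25) = (1/25)
reached (1/25) = 1, so the symbol is -1

-1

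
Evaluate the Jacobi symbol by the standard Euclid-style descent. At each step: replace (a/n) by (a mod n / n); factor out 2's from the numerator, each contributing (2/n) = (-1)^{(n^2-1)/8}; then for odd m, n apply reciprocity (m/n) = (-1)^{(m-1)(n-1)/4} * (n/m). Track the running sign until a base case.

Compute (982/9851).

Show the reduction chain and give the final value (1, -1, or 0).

factor out 2^1: 982 = 2^1·491; with 9851 mod 8 = 3, (2/9851) = -1; sign now -1; continue with (491/9851)
flip (491/9851) -> (9851/491): both odd, 491 mod 4 = 3, 9851 mod 4 = 3, so the flip contributes -1; sign now +1
(9851/491): 9851 mod 491 = 31, so (9851/491) = (31/491)
flip (31/491) -> (491/31): both odd, 31 mod 4 = 3, 491 mod 4 = 3, so the flip contributes -1; sign now -1
(491/31): 491 mod 31 = 26, so (491/31) = (26/31)
factor out 2^1: 26 = 2^1·13; with 31 mod 8 = 7, (2/31) = +1; sign now -1; continue with (13/31)
flip (13/31) -> (31/13): both odd, 13 mod 4 = 1, 31 mod 4 = 3, so the flip contributes +1; sign now -1
(31/13): 31 mod 13 = 5, so (31/13) = (5/13)
flip (5/13) -> (13/5): both odd, 5 mod 4 = 1, 13 mod 4 = 1, so the flip contributes +1; sign now -1
(13/5): 13 mod 5 = 3, so (13/5) = (3/5)
flip (3/5) -> (5/3): both odd, 3 mod 4 = 3, 5 mod 4 = 1, so the flip contributes +1; sign now -1
(5/3): 5 mod 3 = 2, so (5/3) = (2/3)
factor out 2^1: 2 = 2^1·1; with 3 mod 8 = 3, (2/3) = -1; sign now +1; continue with (1/3)
reached (1/3) = 1, so the symbol is +1

1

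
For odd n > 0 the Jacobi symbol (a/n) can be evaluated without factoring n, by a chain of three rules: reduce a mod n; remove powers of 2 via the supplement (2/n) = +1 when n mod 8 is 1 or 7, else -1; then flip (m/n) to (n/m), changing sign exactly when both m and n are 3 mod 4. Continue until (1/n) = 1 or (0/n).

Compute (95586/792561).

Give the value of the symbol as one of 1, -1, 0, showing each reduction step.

factor out 2^1: 95586 = 2^1·47793; with 792561 mod 8 = 1, (2/792561) = +1; sign now +1; continue with (47793/792561)
flip (47793/792561) -> (792561/47793): both odd, 47793 mod 4 = 1, 792561 mod 4 = 1, so the flip contributes +1; sign now +1
(792561/47793): 792561 mod 47793 = 27873, so (792561/47793) = (27873/47793)
flip (27873/47793) -> (47793/27873): both odd, 27873 mod 4 = 1, 47793 mod 4 = 1, so the flip contributes +1; sign now +1
(47793/27873): 47793 mod 27873 = 19920, so (47793/27873) = (19920/27873)
factor out 2^4: 19920 = 2^4·1245; with 27873 mod 8 = 1, (2/27873) = +1; sign now +1; continue with (1245/27873)
flip (1245/27873) -> (27873/1245): both odd, 1245 mod 4 = 1, 27873 mod 4 = 1, so the flip contributes +1; sign now +1
(27873/1245): 27873 mod 1245 = 483, so (27873/1245) = (483/1245)
flip (483/1245) -> (1245/483): both odd, 483 mod 4 = 3, 1245 mod 4 = 1, so the flip contributes +1; sign now +1
(1245/483): 1245 mod 483 = 279, so (1245/483) = (279/483)
flip (279/483) -> (483/279): both odd, 279 mod 4 = 3, 483 mod 4 = 3, so the flip contributes -1; sign now -1
(483/279): 483 mod 279 = 204, so (483/279) = (204/279)
factor out 2^2: 204 = 2^2·51; with 279 mod 8 = 7, (2/279) = +1; sign now -1; continue with (51/279)
flip (51/279) -> (279/51): both odd, 51 mod 4 = 3, 279 mod 4 = 3, so the flip contributes -1; sign now +1
(279/51): 279 mod 51 = 24, so (279/51) = (24/51)
factor out 2^3: 24 = 2^3·3; with 51 mod 8 = 3, (2/51) = -1; sign now -1; continue with (3/51)
flip (3/51) -> (51/3): both odd, 3 mod 4 = 3, 51 mod 4 = 3, so the flip contributes -1; sign now +1
(51/3): 51 mod 3 = 0, so (51/3) = (0/3)
reached (0/3); gcd(a, n) > 1, so (0/3) = 0 and the symbol is 0

0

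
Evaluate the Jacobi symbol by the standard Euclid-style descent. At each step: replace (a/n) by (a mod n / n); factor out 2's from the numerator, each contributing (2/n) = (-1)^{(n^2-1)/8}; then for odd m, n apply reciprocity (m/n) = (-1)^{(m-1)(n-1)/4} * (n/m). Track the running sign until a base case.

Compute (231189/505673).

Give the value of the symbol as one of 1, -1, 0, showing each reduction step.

reciprocity: (231189/505673) = +1·(505673/231189) since 231189 mod 4 = 1, 505673 mod 4 = 1; sign now +1
(505673/231189) = (43295/231189)   [reduce mod 231189]
reciprocity: (43295/231189) = +1·(231189/43295) since 43295 mod 4 = 3, 231189 mod 4 = 1; sign now +1
(231189/43295) = (14714/43295)   [reduce mod 43295]
14714 = 2^1·7357; (2/43295) = +1 since 43295 mod 8 = 7, so (14714/43295) = (+1)^1·(7357/43295); sign now +1
reciprocity: (7357/43295) = +1·(43295/7357) since 7357 mod 4 = 1, 43295 mod 4 = 3; sign now +1
(43295/7357) = (6510/7357)   [reduce mod 7357]
6510 = 2^1·3255; (2/7357) = -1 since 7357 mod 8 = 5, so (6510/7357) = (-1)^1·(3255/7357); sign now -1
reciprocity: (3255/7357) = +1·(7357/3255) since 3255 mod 4 = 3, 7357 mod 4 = 1; sign now -1
(7357/3255) = (847/3255)   [reduce mod 3255]
reciprocity: (847/3255) = -1·(3255/847) since 847 mod 4 = 3, 3255 mod 4 = 3; sign now +1
(3255/847) = (714/847)   [reduce mod 847]
714 = 2^1·357; (2/847) = +1 since 847 mod 8 = 7, so (714/847) = (+1)^1·(357/847); sign now +1
reciprocity: (357/847) = +1·(847/357) since 357 mod 4 = 1, 847 mod 4 = 3; sign now +1
(847/357) = (133/357)   [reduce mod 357]
reciprocity: (133/357) = +1·(357/133) since 133 mod 4 = 1, 357 mod 4 = 1; sign now +1
(357/133) = (91/133)   [reduce mod 133]
reciprocity: (91/133) = +1·(133/91) since 91 mod 4 = 3, 133 mod 4 = 1; sign now +1
(133/91) = (42/91)   [reduce mod 91]
42 = 2^1·21; (2/91) = -1 since 91 mod 8 = 3, so (42/91) = (-1)^1·(21/91); sign now -1
reciprocity: (21/91) = +1·(91/21) since 21 mod 4 = 1, 91 mod 4 = 3; sign now -1
(91/21) = (7/21)   [reduce mod 21]
reciprocity: (7/21) = +1·(21/7) since 7 mod 4 = 3, 21 mod 4 = 1; sign now -1
(21/7) = (0/7)   [reduce mod 7]
(0/7) = 0   [gcd(a, n) > 1]; final value = 0

0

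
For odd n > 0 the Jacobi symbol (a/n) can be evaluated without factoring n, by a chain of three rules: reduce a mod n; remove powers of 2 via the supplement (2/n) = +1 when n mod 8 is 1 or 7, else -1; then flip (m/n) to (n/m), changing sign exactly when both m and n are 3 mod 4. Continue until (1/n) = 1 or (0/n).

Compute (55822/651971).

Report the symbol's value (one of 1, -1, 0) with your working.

factor out 2^1: 55822 = 2^1·27911; with 651971 mod 8 = 3, (2/651971) = -1; sign now -1; continue with (27911/651971)
flip (27911/651971) -> (651971/27911): both odd, 27911 mod 4 = 3, 651971 mod 4 = 3, so the flip contributes -1; sign now +1
(651971/27911): 651971 mod 27911 = 10018, so (651971/27911) = (10018/27911)
factor out 2^1: 10018 = 2^1·5009; with 27911 mod 8 = 7, (2/27911) = +1; sign now +1; continue with (5009/27911)
flip (5009/27911) -> (27911/5009): both odd, 5009 mod 4 = 1, 27911 mod 4 = 3, so the flip contributes +1; sign now +1
(27911/5009): 27911 mod 5009 = 2866, so (27911/5009) = (2866/5009)
factor out 2^1: 2866 = 2^1·1433; with 5009 mod 8 = 1, (2/5009) = +1; sign now +1; continue with (1433/5009)
flip (1433/5009) -> (5009/1433): both odd, 1433 mod 4 = 1, 5009 mod 4 = 1, so the flip contributes +1; sign now +1
(5009/1433): 5009 mod 1433 = 710, so (5009/1433) = (710/1433)
factor out 2^1: 710 = 2^1·355; with 1433 mod 8 = 1, (2/1433) = +1; sign now +1; continue with (355/1433)
flip (355/1433) -> (1433/355): both odd, 355 mod 4 = 3, 1433 mod 4 = 1, so the flip contributes +1; sign now +1
(1433/355): 1433 mod 355 = 13, so (1433/355) = (13/355)
flip (13/355) -> (355/13): both odd, 13 mod 4 = 1, 355 mod 4 = 3, so the flip contributes +1; sign now +1
(355/13): 355 mod 13 = 4, so (355/13) = (4/13)
factor out 2^2: 4 = 2^2·1; with 13 mod 8 = 5, (2/13) = -1; sign now +1; continue with (1/13)
reached (1/13) = 1, so the symbol is +1

1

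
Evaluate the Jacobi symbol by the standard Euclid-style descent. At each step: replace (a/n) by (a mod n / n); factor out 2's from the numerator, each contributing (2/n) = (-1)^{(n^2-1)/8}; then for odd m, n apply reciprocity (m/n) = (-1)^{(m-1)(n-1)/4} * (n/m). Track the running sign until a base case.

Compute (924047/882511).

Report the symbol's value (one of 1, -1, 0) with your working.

1

(924047/882511): 924047 mod 882511 = 41536, so (924047/882511) = (41536/882511)
factor out 2^6: 41536 = 2^6·649; with 882511 mod 8 = 7, (2/882511) = +1; sign now +1; continue with (649/882511)
flip (649/882511) -> (882511/649): both odd, 649 mod 4 = 1, 882511 mod 4 = 3, so the flip contributes +1; sign now +1
(882511/649): 882511 mod 649 = 520, so (882511/649) = (520/649)
factor out 2^3: 520 = 2^3·65; with 649 mod 8 = 1, (2/649) = +1; sign now +1; continue with (65/649)
flip (65/649) -> (649/65): both odd, 65 mod 4 = 1, 649 mod 4 = 1, so the flip contributes +1; sign now +1
(649/65): 649 mod 65 = 64, so (649/65) = (64/65)
factor out 2^6: 64 = 2^6·1; with 65 mod 8 = 1, (2/65) = +1; sign now +1; continue with (1/65)
reached (1/65) = 1, so the symbol is +1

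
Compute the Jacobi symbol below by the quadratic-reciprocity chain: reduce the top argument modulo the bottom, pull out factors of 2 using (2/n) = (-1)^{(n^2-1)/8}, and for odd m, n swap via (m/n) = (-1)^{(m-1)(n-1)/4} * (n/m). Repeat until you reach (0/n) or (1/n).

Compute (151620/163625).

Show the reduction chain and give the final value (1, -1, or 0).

0

factor out 2^2: 151620 = 2^2·37905; with 163625 mod 8 = 1, (2/163625) = +1; sign now +1; continue with (37905/163625)
flip (37905/163625) -> (163625/37905): both odd, 37905 mod 4 = 1, 163625 mod 4 = 1, so the flip contributes +1; sign now +1
(163625/37905): 163625 mod 37905 = 12005, so (163625/37905) = (12005/37905)
flip (12005/37905) -> (37905/12005): both odd, 12005 mod 4 = 1, 37905 mod 4 = 1, so the flip contributes +1; sign now +1
(37905/12005): 37905 mod 12005 = 1890, so (37905/12005) = (1890/12005)
factor out 2^1: 1890 = 2^1·945; with 12005 mod 8 = 5, (2/12005) = -1; sign now -1; continue with (945/12005)
flip (945/12005) -> (12005/945): both odd, 945 mod 4 = 1, 12005 mod 4 = 1, so the flip contributes +1; sign now -1
(12005/945): 12005 mod 945 = 665, so (12005/945) = (665/945)
flip (665/945) -> (945/665): both odd, 665 mod 4 = 1, 945 mod 4 = 1, so the flip contributes +1; sign now -1
(945/665): 945 mod 665 = 280, so (945/665) = (280/665)
factor out 2^3: 280 = 2^3·35; with 665 mod 8 = 1, (2/665) = +1; sign now -1; continue with (35/665)
flip (35/665) -> (665/35): both odd, 35 mod 4 = 3, 665 mod 4 = 1, so the flip contributes +1; sign now -1
(665/35): 665 mod 35 = 0, so (665/35) = (0/35)
reached (0/35); gcd(a, n) > 1, so (0/35) = 0 and the symbol is 0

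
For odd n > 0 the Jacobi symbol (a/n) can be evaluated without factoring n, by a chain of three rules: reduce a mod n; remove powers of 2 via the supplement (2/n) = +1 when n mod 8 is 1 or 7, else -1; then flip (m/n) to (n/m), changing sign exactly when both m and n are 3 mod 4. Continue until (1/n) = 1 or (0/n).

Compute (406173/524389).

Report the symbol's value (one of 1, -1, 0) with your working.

-1

reciprocity: (406173/524389) = +1·(524389/406173) since 406173 mod 4 = 1, 524389 mod 4 = 1; sign now +1
(524389/406173) = (118216/406173)   [reduce mod 406173]
118216 = 2^3·14777; (2/406173) = -1 since 406173 mod 8 = 5, so (118216/406173) = (-1)^3·(14777/406173); sign now -1
reciprocity: (14777/406173) = +1·(406173/14777) since 14777 mod 4 = 1, 406173 mod 4 = 1; sign now -1
(406173/14777) = (7194/14777)   [reduce mod 14777]
7194 = 2^1·3597; (2/14777) = +1 since 14777 mod 8 = 1, so (7194/14777) = (+1)^1·(3597/14777); sign now -1
reciprocity: (3597/14777) = +1·(14777/3597) since 3597 mod 4 = 1, 14777 mod 4 = 1; sign now -1
(14777/3597) = (389/3597)   [reduce mod 3597]
reciprocity: (389/3597) = +1·(3597/389) since 389 mod 4 = 1, 3597 mod 4 = 1; sign now -1
(3597/389) = (96/389)   [reduce mod 389]
96 = 2^5·3; (2/389) = -1 since 389 mod 8 = 5, so (96/389) = (-1)^5·(3/389); sign now +1
reciprocity: (3/389) = +1·(389/3) since 3 mod 4 = 3, 389 mod 4 = 1; sign now +1
(389/3) = (2/3)   [reduce mod 3]
2 = 2^1·1; (2/3) = -1 since 3 mod 8 = 3, so (2/3) = (-1)^1·(1/3); sign now -1
(1/3) = 1; final value = sign = -1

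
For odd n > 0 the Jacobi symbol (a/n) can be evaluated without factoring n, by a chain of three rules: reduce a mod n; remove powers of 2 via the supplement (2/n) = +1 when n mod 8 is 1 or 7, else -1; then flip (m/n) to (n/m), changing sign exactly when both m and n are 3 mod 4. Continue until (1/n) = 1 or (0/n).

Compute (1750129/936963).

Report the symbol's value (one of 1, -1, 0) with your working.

(1750129/936963): 1750129 mod 936963 = 813166, so (1750129/936963) = (813166/936963)
factor out 2^1: 813166 = 2^1·406583; with 936963 mod 8 = 3, (2/936963) = -1; sign now -1; continue with (406583/936963)
flip (406583/936963) -> (936963/406583): both odd, 406583 mod 4 = 3, 936963 mod 4 = 3, so the flip contributes -1; sign now +1
(936963/406583): 936963 mod 406583 = 123797, so (936963/406583) = (123797/406583)
flip (123797/406583) -> (406583/123797): both odd, 123797 mod 4 = 1, 406583 mod 4 = 3, so the flip contributes +1; sign now +1
(406583/123797): 406583 mod 123797 = 35192, so (406583/123797) = (35192/123797)
factor out 2^3: 35192 = 2^3·4399; with 123797 mod 8 = 5, (2/123797) = -1; sign now -1; continue with (4399/123797)
flip (4399/123797) -> (123797/4399): both odd, 4399 mod 4 = 3, 123797 mod 4 = 1, so the flip contributes +1; sign now -1
(123797/4399): 123797 mod 4399 = 625, so (123797/4399) = (625/4399)
flip (625/4399) -> (4399/625): both odd, 625 mod 4 = 1, 4399 mod 4 = 3, so the flip contributes +1; sign now -1
(4399/625): 4399 mod 625 = 24, so (4399/625) = (24/625)
factor out 2^3: 24 = 2^3·3; with 625 mod 8 = 1, (2/625) = +1; sign now -1; continue with (3/625)
flip (3/625) -> (625/3): both odd, 3 mod 4 = 3, 625 mod 4 = 1, so the flip contributes +1; sign now -1
(625/3): 625 mod 3 = 1, so (625/3) = (1/3)
reached (1/3) = 1, so the symbol is -1

-1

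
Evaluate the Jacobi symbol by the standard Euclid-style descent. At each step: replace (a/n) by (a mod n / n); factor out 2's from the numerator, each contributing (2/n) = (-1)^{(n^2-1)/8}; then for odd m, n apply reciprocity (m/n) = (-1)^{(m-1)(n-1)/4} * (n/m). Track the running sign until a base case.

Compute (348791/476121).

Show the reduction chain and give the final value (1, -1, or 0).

reciprocity: (348791/476121) = +1·(476121/348791) since 348791 mod 4 = 3, 476121 mod 4 = 1; sign now +1
(476121/348791) = (127330/348791)   [reduce mod 348791]
127330 = 2^1·63665; (2/348791) = +1 since 348791 mod 8 = 7, so (127330/348791) = (+1)^1·(63665/348791); sign now +1
reciprocity: (63665/348791) = +1·(348791/63665) since 63665 mod 4 = 1, 348791 mod 4 = 3; sign now +1
(348791/63665) = (30466/63665)   [reduce mod 63665]
30466 = 2^1·15233; (2/63665) = +1 since 63665 mod 8 = 1, so (30466/63665) = (+1)^1·(15233/63665); sign now +1
reciprocity: (15233/63665) = +1·(63665/15233) since 15233 mod 4 = 1, 63665 mod 4 = 1; sign now +1
(63665/15233) = (2733/15233)   [reduce mod 15233]
reciprocity: (2733/15233) = +1·(15233/2733) since 2733 mod 4 = 1, 15233 mod 4 = 1; sign now +1
(15233/2733) = (1568/2733)   [reduce mod 2733]
1568 = 2^5·49; (2/2733) = -1 since 2733 mod 8 = 5, so (1568/2733) = (-1)^5·(49/2733); sign now -1
reciprocity: (49/2733) = +1·(2733/49) since 49 mod 4 = 1, 2733 mod 4 = 1; sign now -1
(2733/49) = (38/49)   [reduce mod 49]
38 = 2^1·19; (2/49) = +1 since 49 mod 8 = 1, so (38/49) = (+1)^1·(19/49); sign now -1
reciprocity: (19/49) = +1·(49/19) since 19 mod 4 = 3, 49 mod 4 = 1; sign now -1
(49/19) = (11/19)   [reduce mod 19]
reciprocity: (11/19) = -1·(19/11) since 11 mod 4 = 3, 19 mod 4 = 3; sign now +1
(19/11) = (8/11)   [reduce mod 11]
8 = 2^3·1; (2/11) = -1 since 11 mod 8 = 3, so (8/11) = (-1)^3·(1/11); sign now -1
(1/11) = 1; final value = sign = -1

-1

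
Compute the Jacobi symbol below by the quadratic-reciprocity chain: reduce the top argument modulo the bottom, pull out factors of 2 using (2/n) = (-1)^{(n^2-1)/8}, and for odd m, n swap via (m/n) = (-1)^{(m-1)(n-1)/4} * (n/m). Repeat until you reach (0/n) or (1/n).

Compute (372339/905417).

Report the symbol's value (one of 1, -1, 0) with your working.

flip (372339/905417) -> (905417/372339): both odd, 372339 mod 4 = 3, 905417 mod 4 = 1, so the flip contributes +1; sign now +1
(905417/372339): 905417 mod 372339 = 160739, so (905417/372339) = (160739/372339)
flip (160739/372339) -> (372339/160739): both odd, 160739 mod 4 = 3, 372339 mod 4 = 3, so the flip contributes -1; sign now -1
(372339/160739): 372339 mod 160739 = 50861, so (372339/160739) = (50861/160739)
flip (50861/160739) -> (160739/50861): both odd, 50861 mod 4 = 1, 160739 mod 4 = 3, so the flip contributes +1; sign now -1
(160739/50861): 160739 mod 50861 = 8156, so (160739/50861) = (8156/50861)
factor out 2^2: 8156 = 2^2·2039; with 50861 mod 8 = 5, (2/50861) = -1; sign now -1; continue with (2039/50861)
flip (2039/50861) -> (50861/2039): both odd, 2039 mod 4 = 3, 50861 mod 4 = 1, so the flip contributes +1; sign now -1
(50861/2039): 50861 mod 2039 = 1925, so (50861/2039) = (1925/2039)
flip (1925/2039) -> (2039/1925): both odd, 1925 mod 4 = 1, 2039 mod 4 = 3, so the flip contributes +1; sign now -1
(2039/1925): 2039 mod 1925 = 114, so (2039/1925) = (114/1925)
factor out 2^1: 114 = 2^1·57; with 1925 mod 8 = 5, (2/1925) = -1; sign now +1; continue with (57/1925)
flip (57/1925) -> (1925/57): both odd, 57 mod 4 = 1, 1925 mod 4 = 1, so the flip contributes +1; sign now +1
(1925/57): 1925 mod 57 = 44, so (1925/57) = (44/57)
factor out 2^2: 44 = 2^2·11; with 57 mod 8 = 1, (2/57) = +1; sign now +1; continue with (11/57)
flip (11/57) -> (57/11): both odd, 11 mod 4 = 3, 57 mod 4 = 1, so the flip contributes +1; sign now +1
(57/11): 57 mod 11 = 2, so (57/11) = (2/11)
factor out 2^1: 2 = 2^1·1; with 11 mod 8 = 3, (2/11) = -1; sign now -1; continue with (1/11)
reached (1/11) = 1, so the symbol is -1

-1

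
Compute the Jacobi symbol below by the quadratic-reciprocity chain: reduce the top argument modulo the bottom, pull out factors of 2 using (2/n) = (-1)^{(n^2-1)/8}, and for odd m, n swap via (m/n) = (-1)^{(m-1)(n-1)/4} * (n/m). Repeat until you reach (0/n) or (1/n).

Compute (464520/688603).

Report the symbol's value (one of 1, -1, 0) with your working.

464520 = 2^3·58065; (2/688603) = -1 since 688603 mod 8 = 3, so (464520/688603) = (-1)^3·(58065/688603); sign now -1
reciprocity: (58065/688603) = +1·(688603/58065) since 58065 mod 4 = 1, 688603 mod 4 = 3; sign now -1
(688603/58065) = (49888/58065)   [reduce mod 58065]
49888 = 2^5·1559; (2/58065) = +1 since 58065 mod 8 = 1, so (49888/58065) = (+1)^5·(1559/58065); sign now -1
reciprocity: (1559/58065) = +1·(58065/1559) since 1559 mod 4 = 3, 58065 mod 4 = 1; sign now -1
(58065/1559) = (382/1559)   [reduce mod 1559]
382 = 2^1·191; (2/1559) = +1 since 1559 mod 8 = 7, so (382/1559) = (+1)^1·(191/1559); sign now -1
reciprocity: (191/1559) = -1·(1559/191) since 191 mod 4 = 3, 1559 mod 4 = 3; sign now +1
(1559/191) = (31/191)   [reduce mod 191]
reciprocity: (31/191) = -1·(191/31) since 31 mod 4 = 3, 191 mod 4 = 3; sign now -1
(191/31) = (5/31)   [reduce mod 31]
reciprocity: (5/31) = +1·(31/5) since 5 mod 4 = 1, 31 mod 4 = 3; sign now -1
(31/5) = (1/5)   [reduce mod 5]
(1/5) = 1; final value = sign = -1

-1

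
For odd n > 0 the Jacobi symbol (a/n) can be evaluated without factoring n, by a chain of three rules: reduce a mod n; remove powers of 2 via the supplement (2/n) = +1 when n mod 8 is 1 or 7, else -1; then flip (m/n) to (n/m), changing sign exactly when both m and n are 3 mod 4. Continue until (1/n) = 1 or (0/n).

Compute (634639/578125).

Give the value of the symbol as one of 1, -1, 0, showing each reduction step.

-1

(634639/578125) = (56514/578125)   [reduce mod 578125]
56514 = 2^1·28257; (2/578125) = -1 since 578125 mod 8 = 5, so (56514/578125) = (-1)^1·(28257/578125); sign now -1
reciprocity: (28257/578125) = +1·(578125/28257) since 28257 mod 4 = 1, 578125 mod 4 = 1; sign now -1
(578125/28257) = (12985/28257)   [reduce mod 28257]
reciprocity: (12985/28257) = +1·(28257/12985) since 12985 mod 4 = 1, 28257 mod 4 = 1; sign now -1
(28257/12985) = (2287/12985)   [reduce mod 12985]
reciprocity: (2287/12985) = +1·(12985/2287) since 2287 mod 4 = 3, 12985 mod 4 = 1; sign now -1
(12985/2287) = (1550/2287)   [reduce mod 2287]
1550 = 2^1·775; (2/2287) = +1 since 2287 mod 8 = 7, so (1550/2287) = (+1)^1·(775/2287); sign now -1
reciprocity: (775/2287) = -1·(2287/775) since 775 mod 4 = 3, 2287 mod 4 = 3; sign now +1
(2287/775) = (737/775)   [reduce mod 775]
reciprocity: (737/775) = +1·(775/737) since 737 mod 4 = 1, 775 mod 4 = 3; sign now +1
(775/737) = (38/737)   [reduce mod 737]
38 = 2^1·19; (2/737) = +1 since 737 mod 8 = 1, so (38/737) = (+1)^1·(19/737); sign now +1
reciprocity: (19/737) = +1·(737/19) since 19 mod 4 = 3, 737 mod 4 = 1; sign now +1
(737/19) = (15/19)   [reduce mod 19]
reciprocity: (15/19) = -1·(19/15) since 15 mod 4 = 3, 19 mod 4 = 3; sign now -1
(19/15) = (4/15)   [reduce mod 15]
4 = 2^2·1; (2/15) = +1 since 15 mod 8 = 7, so (4/15) = (+1)^2·(1/15); sign now -1
(1/15) = 1; final value = sign = -1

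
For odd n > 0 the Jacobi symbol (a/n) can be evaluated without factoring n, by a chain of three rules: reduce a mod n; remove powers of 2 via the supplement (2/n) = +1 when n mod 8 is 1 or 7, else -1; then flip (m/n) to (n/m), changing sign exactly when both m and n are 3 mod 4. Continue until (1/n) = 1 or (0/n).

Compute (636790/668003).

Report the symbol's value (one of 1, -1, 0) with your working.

0

factor out 2^1: 636790 = 2^1·318395; with 668003 mod 8 = 3, (2/668003) = -1; sign now -1; continue with (318395/668003)
flip (318395/668003) -> (668003/318395): both odd, 318395 mod 4 = 3, 668003 mod 4 = 3, so the flip contributes -1; sign now +1
(668003/318395): 668003 mod 318395 = 31213, so (668003/318395) = (31213/318395)
flip (31213/318395) -> (318395/31213): both odd, 31213 mod 4 = 1, 318395 mod 4 = 3, so the flip contributes +1; sign now +1
(318395/31213): 318395 mod 31213 = 6265, so (318395/31213) = (6265/31213)
flip (6265/31213) -> (31213/6265): both odd, 6265 mod 4 = 1, 31213 mod 4 = 1, so the flip contributes +1; sign now +1
(31213/6265): 31213 mod 6265 = 6153, so (31213/6265) = (6153/6265)
flip (6153/6265) -> (6265/6153): both odd, 6153 mod 4 = 1, 6265 mod 4 = 1, so the flip contributes +1; sign now +1
(6265/6153): 6265 mod 6153 = 112, so (6265/6153) = (112/6153)
factor out 2^4: 112 = 2^4·7; with 6153 mod 8 = 1, (2/6153) = +1; sign now +1; continue with (7/6153)
flip (7/6153) -> (6153/7): both odd, 7 mod 4 = 3, 6153 mod 4 = 1, so the flip contributes +1; sign now +1
(6153/7): 6153 mod 7 = 0, so (6153/7) = (0/7)
reached (0/7); gcd(a, n) > 1, so (0/7) = 0 and the symbol is 0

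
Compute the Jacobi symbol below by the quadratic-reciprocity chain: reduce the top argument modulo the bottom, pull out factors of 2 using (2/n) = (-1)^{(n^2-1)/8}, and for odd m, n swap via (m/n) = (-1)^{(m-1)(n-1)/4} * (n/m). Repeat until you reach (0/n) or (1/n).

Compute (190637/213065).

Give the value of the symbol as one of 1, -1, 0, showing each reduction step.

reciprocity: (190637/213065) = +1·(213065/190637) since 190637 mod 4 = 1, 213065 mod 4 = 1; sign now +1
(213065/190637) = (22428/190637)   [reduce mod 190637]
22428 = 2^2·5607; (2/190637) = -1 since 190637 mod 8 = 5, so (22428/190637) = (-1)^2·(5607/190637); sign now +1
reciprocity: (5607/190637) = +1·(190637/5607) since 5607 mod 4 = 3, 190637 mod 4 = 1; sign now +1
(190637/5607) = (5606/5607)   [reduce mod 5607]
5606 = 2^1·2803; (2/5607) = +1 since 5607 mod 8 = 7, so (5606/5607) = (+1)^1·(2803/5607); sign now +1
reciprocity: (2803/5607) = -1·(5607/2803) since 2803 mod 4 = 3, 5607 mod 4 = 3; sign now -1
(5607/2803) = (1/2803)   [reduce mod 2803]
(1/2803) = 1; final value = sign = -1

-1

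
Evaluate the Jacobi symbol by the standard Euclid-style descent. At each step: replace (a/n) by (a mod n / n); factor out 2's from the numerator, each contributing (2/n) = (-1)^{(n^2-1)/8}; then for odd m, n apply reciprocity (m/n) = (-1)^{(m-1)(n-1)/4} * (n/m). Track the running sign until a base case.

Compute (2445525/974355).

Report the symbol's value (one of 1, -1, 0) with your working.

(2445525/974355): 2445525 mod 974355 = 496815, so (2445525/974355) = (496815/974355)
flip (496815/974355) -> (974355/496815): both odd, 496815 mod 4 = 3, 974355 mod 4 = 3, so the flip contributes -1; sign now -1
(974355/496815): 974355 mod 496815 = 477540, so (974355/496815) = (477540/496815)
factor out 2^2: 477540 = 2^2·119385; with 496815 mod 8 = 7, (2/496815) = +1; sign now -1; continue with (119385/496815)
flip (119385/496815) -> (496815/119385): both odd, 119385 mod 4 = 1, 496815 mod 4 = 3, so the flip contributes +1; sign now -1
(496815/119385): 496815 mod 119385 = 19275, so (496815/119385) = (19275/119385)
flip (19275/119385) -> (119385/19275): both odd, 19275 mod 4 = 3, 119385 mod 4 = 1, so the flip contributes +1; sign now -1
(119385/19275): 119385 mod 19275 = 3735, so (119385/19275) = (3735/19275)
flip (3735/19275) -> (19275/3735): both odd, 3735 mod 4 = 3, 19275 mod 4 = 3, so the flip contributes -1; sign now +1
(19275/3735): 19275 mod 3735 = 600, so (19275/3735) = (600/3735)
factor out 2^3: 600 = 2^3·75; with 3735 mod 8 = 7, (2/3735) = +1; sign now +1; continue with (75/3735)
flip (75/3735) -> (3735/75): both odd, 75 mod 4 = 3, 3735 mod 4 = 3, so the flip contributes -1; sign now -1
(3735/75): 3735 mod 75 = 60, so (3735/75) = (60/75)
factor out 2^2: 60 = 2^2·15; with 75 mod 8 = 3, (2/75) = -1; sign now -1; continue with (15/75)
flip (15/75) -> (75/15): both odd, 15 mod 4 = 3, 75 mod 4 = 3, so the flip contributes -1; sign now +1
(75/15): 75 mod 15 = 0, so (75/15) = (0/15)
reached (0/15); gcd(a, n) > 1, so (0/15) = 0 and the symbol is 0

0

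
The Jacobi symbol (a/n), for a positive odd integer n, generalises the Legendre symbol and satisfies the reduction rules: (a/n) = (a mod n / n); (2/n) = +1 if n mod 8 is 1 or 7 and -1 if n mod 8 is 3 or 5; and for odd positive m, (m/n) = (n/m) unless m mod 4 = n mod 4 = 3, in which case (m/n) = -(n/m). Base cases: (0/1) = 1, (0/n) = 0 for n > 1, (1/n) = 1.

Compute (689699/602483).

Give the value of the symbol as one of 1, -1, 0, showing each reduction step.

(689699/602483) = (87216/602483)   [reduce mod 602483]
87216 = 2^4·5451; (2/602483) = -1 since 602483 mod 8 = 3, so (87216/602483) = (-1)^4·(5451/602483); sign now +1
reciprocity: (5451/602483) = -1·(602483/5451) since 5451 mod 4 = 3, 602483 mod 4 = 3; sign now -1
(602483/5451) = (2873/5451)   [reduce mod 5451]
reciprocity: (2873/5451) = +1·(5451/2873) since 2873 mod 4 = 1, 5451 mod 4 = 3; sign now -1
(5451/2873) = (2578/2873)   [reduce mod 2873]
2578 = 2^1·1289; (2/2873) = +1 since 2873 mod 8 = 1, so (2578/2873) = (+1)^1·(1289/2873); sign now -1
reciprocity: (1289/2873) = +1·(2873/1289) since 1289 mod 4 = 1, 2873 mod 4 = 1; sign now -1
(2873/1289) = (295/1289)   [reduce mod 1289]
reciprocity: (295/1289) = +1·(1289/295) since 295 mod 4 = 3, 1289 mod 4 = 1; sign now -1
(1289/295) = (109/295)   [reduce mod 295]
reciprocity: (109/295) = +1·(295/109) since 109 mod 4 = 1, 295 mod 4 = 3; sign now -1
(295/109) = (77/109)   [reduce mod 109]
reciprocity: (77/109) = +1·(109/77) since 77 mod 4 = 1, 109 mod 4 = 1; sign now -1
(109/77) = (32/77)   [reduce mod 77]
32 = 2^5·1; (2/77) = -1 since 77 mod 8 = 5, so (32/77) = (-1)^5·(1/77); sign now +1
(1/77) = 1; final value = sign = +1

1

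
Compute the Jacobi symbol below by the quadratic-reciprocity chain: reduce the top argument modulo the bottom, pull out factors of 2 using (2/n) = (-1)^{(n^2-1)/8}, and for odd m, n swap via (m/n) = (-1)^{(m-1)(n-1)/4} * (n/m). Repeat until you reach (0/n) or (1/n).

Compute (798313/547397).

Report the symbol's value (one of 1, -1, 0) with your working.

(798313/547397) = (250916/547397)   [reduce mod 547397]
250916 = 2^2·62729; (2/547397) = -1 since 547397 mod 8 = 5, so (250916/547397) = (-1)^2·(62729/547397); sign now +1
reciprocity: (62729/547397) = +1·(547397/62729) since 62729 mod 4 = 1, 547397 mod 4 = 1; sign now +1
(547397/62729) = (45565/62729)   [reduce mod 62729]
reciprocity: (45565/62729) = +1·(62729/45565) since 45565 mod 4 = 1, 62729 mod 4 = 1; sign now +1
(62729/45565) = (17164/45565)   [reduce mod 45565]
17164 = 2^2·4291; (2/45565) = -1 since 45565 mod 8 = 5, so (17164/45565) = (-1)^2·(4291/45565); sign now +1
reciprocity: (4291/45565) = +1·(45565/4291) since 4291 mod 4 = 3, 45565 mod 4 = 1; sign now +1
(45565/4291) = (2655/4291)   [reduce mod 4291]
reciprocity: (2655/4291) = -1·(4291/2655) since 2655 mod 4 = 3, 4291 mod 4 = 3; sign now -1
(4291/2655) = (1636/2655)   [reduce mod 2655]
1636 = 2^2·409; (2/2655) = +1 since 2655 mod 8 = 7, so (1636/2655) = (+1)^2·(409/2655); sign now -1
reciprocity: (409/2655) = +1·(2655/409) since 409 mod 4 = 1, 2655 mod 4 = 3; sign now -1
(2655/409) = (201/409)   [reduce mod 409]
reciprocity: (201/409) = +1·(409/201) since 201 mod 4 = 1, 409 mod 4 = 1; sign now -1
(409/201) = (7/201)   [reduce mod 201]
reciprocity: (7/201) = +1·(201/7) since 7 mod 4 = 3, 201 mod 4 = 1; sign now -1
(201/7) = (5/7)   [reduce mod 7]
reciprocity: (5/7) = +1·(7/5) since 5 mod 4 = 1, 7 mod 4 = 3; sign now -1
(7/5) = (2/5)   [reduce mod 5]
2 = 2^1·1; (2/5) = -1 since 5 mod 8 = 5, so (2/5) = (-1)^1·(1/5); sign now +1
(1/5) = 1; final value = sign = +1

1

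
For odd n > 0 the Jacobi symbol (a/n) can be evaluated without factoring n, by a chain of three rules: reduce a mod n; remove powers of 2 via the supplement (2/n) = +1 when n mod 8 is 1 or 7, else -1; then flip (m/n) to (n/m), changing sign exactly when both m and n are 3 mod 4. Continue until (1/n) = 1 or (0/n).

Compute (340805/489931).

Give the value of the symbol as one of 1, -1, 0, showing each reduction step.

-1

flip (340805/489931) -> (489931/340805): both odd, 340805 mod 4 = 1, 489931 mod 4 = 3, so the flip contributes +1; sign now +1
(489931/340805): 489931 mod 340805 = 149126, so (489931/340805) = (149126/340805)
factor out 2^1: 149126 = 2^1·74563; with 340805 mod 8 = 5, (2/340805) = -1; sign now -1; continue with (74563/340805)
flip (74563/340805) -> (340805/74563): both odd, 74563 mod 4 = 3, 340805 mod 4 = 1, so the flip contributes +1; sign now -1
(340805/74563): 340805 mod 74563 = 42553, so (340805/74563) = (42553/74563)
flip (42553/74563) -> (74563/42553): both odd, 42553 mod 4 = 1, 74563 mod 4 = 3, so the flip contributes +1; sign now -1
(74563/42553): 74563 mod 42553 = 32010, so (74563/42553) = (32010/42553)
factor out 2^1: 32010 = 2^1·16005; with 42553 mod 8 = 1, (2/42553) = +1; sign now -1; continue with (16005/42553)
flip (16005/42553) -> (42553/16005): both odd, 16005 mod 4 = 1, 42553 mod 4 = 1, so the flip contributes +1; sign now -1
(42553/16005): 42553 mod 16005 = 10543, so (42553/16005) = (10543/16005)
flip (10543/16005) -> (16005/10543): both odd, 10543 mod 4 = 3, 16005 mod 4 = 1, so the flip contributes +1; sign now -1
(16005/10543): 16005 mod 10543 = 5462, so (16005/10543) = (5462/10543)
factor out 2^1: 5462 = 2^1·2731; with 10543 mod 8 = 7, (2/10543) = +1; sign now -1; continue with (2731/10543)
flip (2731/10543) -> (10543/2731): both odd, 2731 mod 4 = 3, 10543 mod 4 = 3, so the flip contributes -1; sign now +1
(10543/2731): 10543 mod 2731 = 2350, so (10543/2731) = (2350/2731)
factor out 2^1: 2350 = 2^1·1175; with 2731 mod 8 = 3, (2/2731) = -1; sign now -1; continue with (1175/2731)
flip (1175/2731) -> (2731/1175): both odd, 1175 mod 4 = 3, 2731 mod 4 = 3, so the flip contributes -1; sign now +1
(2731/1175): 2731 mod 1175 = 381, so (2731/1175) = (381/1175)
flip (381/1175) -> (1175/381): both odd, 381 mod 4 = 1, 1175 mod 4 = 3, so the flip contributes +1; sign now +1
(1175/381): 1175 mod 381 = 32, so (1175/381) = (32/381)
factor out 2^5: 32 = 2^5·1; with 381 mod 8 = 5, (2/381) = -1; sign now -1; continue with (1/381)
reached (1/381) = 1, so the symbol is -1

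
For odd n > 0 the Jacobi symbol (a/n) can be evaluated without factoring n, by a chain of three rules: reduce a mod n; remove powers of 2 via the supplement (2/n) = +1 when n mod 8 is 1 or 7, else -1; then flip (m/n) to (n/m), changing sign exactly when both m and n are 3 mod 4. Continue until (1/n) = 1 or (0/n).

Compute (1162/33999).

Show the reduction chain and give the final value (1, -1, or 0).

0

factor out 2^1: 1162 = 2^1·581; with 33999 mod 8 = 7, (2/33999) = +1; sign now +1; continue with (581/33999)
flip (581/33999) -> (33999/581): both odd, 581 mod 4 = 1, 33999 mod 4 = 3, so the flip contributes +1; sign now +1
(33999/581): 33999 mod 581 = 301, so (33999/581) = (301/581)
flip (301/581) -> (581/301): both odd, 301 mod 4 = 1, 581 mod 4 = 1, so the flip contributes +1; sign now +1
(581/301): 581 mod 301 = 280, so (581/301) = (280/301)
factor out 2^3: 280 = 2^3·35; with 301 mod 8 = 5, (2/301) = -1; sign now -1; continue with (35/301)
flip (35/301) -> (301/35): both odd, 35 mod 4 = 3, 301 mod 4 = 1, so the flip contributes +1; sign now -1
(301/35): 301 mod 35 = 21, so (301/35) = (21/35)
flip (21/35) -> (35/21): both odd, 21 mod 4 = 1, 35 mod 4 = 3, so the flip contributes +1; sign now -1
(35/21): 35 mod 21 = 14, so (35/21) = (14/21)
factor out 2^1: 14 = 2^1·7; with 21 mod 8 = 5, (2/21) = -1; sign now +1; continue with (7/21)
flip (7/21) -> (21/7): both odd, 7 mod 4 = 3, 21 mod 4 = 1, so the flip contributes +1; sign now +1
(21/7): 21 mod 7 = 0, so (21/7) = (0/7)
reached (0/7); gcd(a, n) > 1, so (0/7) = 0 and the symbol is 0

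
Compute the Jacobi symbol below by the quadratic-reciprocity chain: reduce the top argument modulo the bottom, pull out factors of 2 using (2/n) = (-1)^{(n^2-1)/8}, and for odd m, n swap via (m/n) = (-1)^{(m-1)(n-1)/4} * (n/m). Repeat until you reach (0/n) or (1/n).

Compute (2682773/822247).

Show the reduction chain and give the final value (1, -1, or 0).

1

(2682773/822247) = (216032/822247)   [reduce mod 822247]
216032 = 2^5·6751; (2/822247) = +1 since 822247 mod 8 = 7, so (216032/822247) = (+1)^5·(6751/822247); sign now +1
reciprocity: (6751/822247) = -1·(822247/6751) since 6751 mod 4 = 3, 822247 mod 4 = 3; sign now -1
(822247/6751) = (5376/6751)   [reduce mod 6751]
5376 = 2^8·21; (2/6751) = +1 since 6751 mod 8 = 7, so (5376/6751) = (+1)^8·(21/6751); sign now -1
reciprocity: (21/6751) = +1·(6751/21) since 21 mod 4 = 1, 6751 mod 4 = 3; sign now -1
(6751/21) = (10/21)   [reduce mod 21]
10 = 2^1·5; (2/21) = -1 since 21 mod 8 = 5, so (10/21) = (-1)^1·(5/21); sign now +1
reciprocity: (5/21) = +1·(21/5) since 5 mod 4 = 1, 21 mod 4 = 1; sign now +1
(21/5) = (1/5)   [reduce mod 5]
(1/5) = 1; final value = sign = +1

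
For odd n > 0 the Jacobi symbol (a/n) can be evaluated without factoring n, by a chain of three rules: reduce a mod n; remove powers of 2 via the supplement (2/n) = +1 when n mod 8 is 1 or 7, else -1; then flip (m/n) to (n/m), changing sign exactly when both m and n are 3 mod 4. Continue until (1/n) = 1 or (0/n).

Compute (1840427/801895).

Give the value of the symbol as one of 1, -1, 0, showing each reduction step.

-1

(1840427/801895) = (236637/801895)   [reduce mod 801895]
reciprocity: (236637/801895) = +1·(801895/236637) since 236637 mod 4 = 1, 801895 mod 4 = 3; sign now +1
(801895/236637) = (91984/236637)   [reduce mod 236637]
91984 = 2^4·5749; (2/236637) = -1 since 236637 mod 8 = 5, so (91984/236637) = (-1)^4·(5749/236637); sign now +1
reciprocity: (5749/236637) = +1·(236637/5749) since 5749 mod 4 = 1, 236637 mod 4 = 1; sign now +1
(236637/5749) = (928/5749)   [reduce mod 5749]
928 = 2^5·29; (2/5749) = -1 since 5749 mod 8 = 5, so (928/5749) = (-1)^5·(29/5749); sign now -1
reciprocity: (29/5749) = +1·(5749/29) since 29 mod 4 = 1, 5749 mod 4 = 1; sign now -1
(5749/29) = (7/29)   [reduce mod 29]
reciprocity: (7/29) = +1·(29/7) since 7 mod 4 = 3, 29 mod 4 = 1; sign now -1
(29/7) = (1/7)   [reduce mod 7]
(1/7) = 1; final value = sign = -1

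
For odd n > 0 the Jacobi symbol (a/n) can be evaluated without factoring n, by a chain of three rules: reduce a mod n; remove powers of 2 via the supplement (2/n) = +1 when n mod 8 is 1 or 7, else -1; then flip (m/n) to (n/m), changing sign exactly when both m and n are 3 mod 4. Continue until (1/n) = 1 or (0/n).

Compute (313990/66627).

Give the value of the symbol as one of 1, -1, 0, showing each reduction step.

(313990/66627): 313990 mod 66627 = 47482, so (313990/66627) = (47482/66627)
factor out 2^1: 47482 = 2^1·23741; with 66627 mod 8 = 3, (2/66627) = -1; sign now -1; continue with (23741/66627)
flip (23741/66627) -> (66627/23741): both odd, 23741 mod 4 = 1, 66627 mod 4 = 3, so the flip contributes +1; sign now -1
(66627/23741): 66627 mod 23741 = 19145, so (66627/23741) = (19145/23741)
flip (19145/23741) -> (23741/19145): both odd, 19145 mod 4 = 1, 23741 mod 4 = 1, so the flip contributes +1; sign now -1
(23741/19145): 23741 mod 19145 = 4596, so (23741/19145) = (4596/19145)
factor out 2^2: 4596 = 2^2·1149; with 19145 mod 8 = 1, (2/19145) = +1; sign now -1; continue with (1149/19145)
flip (1149/19145) -> (19145/1149): both odd, 1149 mod 4 = 1, 19145 mod 4 = 1, so the flip contributes +1; sign now -1
(19145/1149): 19145 mod 1149 = 761, so (19145/1149) = (761/1149)
flip (761/1149) -> (1149/761): both odd, 761 mod 4 = 1, 1149 mod 4 = 1, so the flip contributes +1; sign now -1
(1149/761): 1149 mod 761 = 388, so (1149/761) = (388/761)
factor out 2^2: 388 = 2^2·97; with 761 mod 8 = 1, (2/761) = +1; sign now -1; continue with (97/761)
flip (97/761) -> (761/97): both odd, 97 mod 4 = 1, 761 mod 4 = 1, so the flip contributes +1; sign now -1
(761/97): 761 mod 97 = 82, so (761/97) = (82/97)
factor out 2^1: 82 = 2^1·41; with 97 mod 8 = 1, (2/97) = +1; sign now -1; continue with (41/97)
flip (41/97) -> (97/41): both odd, 41 mod 4 = 1, 97 mod 4 = 1, so the flip contributes +1; sign now -1
(97/41): 97 mod 41 = 15, so (97/41) = (15/41)
flip (15/41) -> (41/15): both odd, 15 mod 4 = 3, 41 mod 4 = 1, so the flip contributes +1; sign now -1
(41/15): 41 mod 15 = 11, so (41/15) = (11/15)
flip (11/15) -> (15/11): both odd, 11 mod 4 = 3, 15 mod 4 = 3, so the flip contributes -1; sign now +1
(15/11): 15 mod 11 = 4, so (15/11) = (4/11)
factor out 2^2: 4 = 2^2·1; with 11 mod 8 = 3, (2/11) = -1; sign now +1; continue with (1/11)
reached (1/11) = 1, so the symbol is +1

1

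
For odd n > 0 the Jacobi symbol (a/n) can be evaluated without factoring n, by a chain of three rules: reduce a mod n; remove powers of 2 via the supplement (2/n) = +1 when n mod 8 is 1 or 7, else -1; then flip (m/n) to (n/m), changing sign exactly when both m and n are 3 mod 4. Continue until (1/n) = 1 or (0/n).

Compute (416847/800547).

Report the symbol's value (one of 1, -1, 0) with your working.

0

flip (416847/800547) -> (800547/416847): both odd, 416847 mod 4 = 3, 800547 mod 4 = 3, so the flip contributes -1; sign now -1
(800547/416847): 800547 mod 416847 = 383700, so (800547/416847) = (383700/416847)
factor out 2^2: 383700 = 2^2·95925; with 416847 mod 8 = 7, (2/416847) = +1; sign now -1; continue with (95925/416847)
flip (95925/416847) -> (416847/95925): both odd, 95925 mod 4 = 1, 416847 mod 4 = 3, so the flip contributes +1; sign now -1
(416847/95925): 416847 mod 95925 = 33147, so (416847/95925) = (33147/95925)
flip (33147/95925) -> (95925/33147): both odd, 33147 mod 4 = 3, 95925 mod 4 = 1, so the flip contributes +1; sign now -1
(95925/33147): 95925 mod 33147 = 29631, so (95925/33147) = (29631/33147)
flip (29631/33147) -> (33147/29631): both odd, 29631 mod 4 = 3, 33147 mod 4 = 3, so the flip contributes -1; sign now +1
(33147/29631): 33147 mod 29631 = 3516, so (33147/29631) = (3516/29631)
factor out 2^2: 3516 = 2^2·879; with 29631 mod 8 = 7, (2/29631) = +1; sign now +1; continue with (879/29631)
flip (879/29631) -> (29631/879): both odd, 879 mod 4 = 3, 29631 mod 4 = 3, so the flip contributes -1; sign now -1
(29631/879): 29631 mod 879 = 624, so (29631/879) = (624/879)
factor out 2^4: 624 = 2^4·39; with 879 mod 8 = 7, (2/879) = +1; sign now -1; continue with (39/879)
flip (39/879) -> (879/39): both odd, 39 mod 4 = 3, 879 mod 4 = 3, so the flip contributes -1; sign now +1
(879/39): 879 mod 39 = 21, so (879/39) = (21/39)
flip (21/39) -> (39/21): both odd, 21 mod 4 = 1, 39 mod 4 = 3, so the flip contributes +1; sign now +1
(39/21): 39 mod 21 = 18, so (39/21) = (18/21)
factor out 2^1: 18 = 2^1·9; with 21 mod 8 = 5, (2/21) = -1; sign now -1; continue with (9/21)
flip (9/21) -> (21/9): both odd, 9 mod 4 = 1, 21 mod 4 = 1, so the flip contributes +1; sign now -1
(21/9): 21 mod 9 = 3, so (21/9) = (3/9)
flip (3/9) -> (9/3): both odd, 3 mod 4 = 3, 9 mod 4 = 1, so the flip contributes +1; sign now -1
(9/3): 9 mod 3 = 0, so (9/3) = (0/3)
reached (0/3); gcd(a, n) > 1, so (0/3) = 0 and the symbol is 0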